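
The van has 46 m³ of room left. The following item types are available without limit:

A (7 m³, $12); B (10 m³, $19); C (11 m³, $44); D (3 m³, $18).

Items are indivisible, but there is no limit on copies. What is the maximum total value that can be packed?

Best value-per-unit is D at 18/3, and filling with it alone uses volume 15×3=45. No mix of the others beats 15×18 = 270.

$270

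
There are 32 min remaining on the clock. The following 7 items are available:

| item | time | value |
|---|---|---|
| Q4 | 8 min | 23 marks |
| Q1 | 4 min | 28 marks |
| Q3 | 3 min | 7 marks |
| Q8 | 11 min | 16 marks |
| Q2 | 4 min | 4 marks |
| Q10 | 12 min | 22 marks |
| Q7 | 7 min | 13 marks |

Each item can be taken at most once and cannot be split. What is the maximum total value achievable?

86 marks

Check high-value combinations within 32 min:
- Q4+Q1+Q10+Q7: time 8+4+12+7=31, value 23+28+22+13=86
- Q4+Q1+Q3+Q2+Q10: time 8+4+3+4+12=31, value 23+28+7+4+22=84
- Q4+Q1+Q3+Q10: time 8+4+3+12=27, value 23+28+7+22=80
- Q4+Q1+Q8+Q7: time 8+4+11+7=30, value 23+28+16+13=80
- Q4+Q1+Q3+Q8+Q2: time 8+4+3+11+4=30, value 23+28+7+16+4=78
Best: 86 marks.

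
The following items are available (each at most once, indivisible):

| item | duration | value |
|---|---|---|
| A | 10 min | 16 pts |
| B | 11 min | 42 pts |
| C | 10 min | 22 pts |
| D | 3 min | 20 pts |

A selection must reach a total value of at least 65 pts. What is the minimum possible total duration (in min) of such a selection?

24

Subsets with value ≥ 65, sorted by total duration:
- B+C+D: duration 24, value 84
- A+B+D: duration 24, value 78
- A+B+C: duration 31, value 80
- A+B+C+D: duration 34, value 100
Minimum duration: 24 min.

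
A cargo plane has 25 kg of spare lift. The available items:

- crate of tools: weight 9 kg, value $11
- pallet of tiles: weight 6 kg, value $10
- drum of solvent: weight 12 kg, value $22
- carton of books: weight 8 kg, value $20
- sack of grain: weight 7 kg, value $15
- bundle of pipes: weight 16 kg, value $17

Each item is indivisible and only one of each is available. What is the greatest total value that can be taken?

This is a 0/1 knapsack; check combinations near the capacity.
- pallet of tiles+drum of solvent+sack of grain: weight 6+12+7=25, value 10+22+15=47
- crate of tools+carton of books+sack of grain: weight 9+8+7=24, value 11+20+15=46
- pallet of tiles+carton of books+sack of grain: weight 6+8+7=21, value 10+20+15=45
- drum of solvent+carton of books: weight 12+8=20, value 22+20=42
Best: $47.

$47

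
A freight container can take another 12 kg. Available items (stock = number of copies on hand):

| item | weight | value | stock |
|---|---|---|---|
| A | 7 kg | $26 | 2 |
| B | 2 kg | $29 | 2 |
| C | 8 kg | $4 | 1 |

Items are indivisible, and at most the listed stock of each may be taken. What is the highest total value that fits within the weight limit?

Top feasible selections:
- 1×A + 2×B: weight 11, value 84
- 2×B + 1×C: weight 12, value 62
- 2×B: weight 4, value 58
Best: $84.

$84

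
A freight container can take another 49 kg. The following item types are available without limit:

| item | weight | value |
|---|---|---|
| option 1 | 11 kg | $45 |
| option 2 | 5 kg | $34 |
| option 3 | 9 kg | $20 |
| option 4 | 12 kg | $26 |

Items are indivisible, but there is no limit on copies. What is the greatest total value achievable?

Best value-per-unit is option 2 at 34/5, and filling with it alone uses weight 9×5=45. No mix of the others beats 9×34 = 306.

$306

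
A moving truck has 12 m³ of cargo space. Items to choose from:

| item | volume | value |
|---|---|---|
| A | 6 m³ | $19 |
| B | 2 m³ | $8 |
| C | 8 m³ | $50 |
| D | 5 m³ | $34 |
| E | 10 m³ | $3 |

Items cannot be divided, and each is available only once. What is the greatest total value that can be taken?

Check high-value combinations within 12 m³:
- B+C: volume 2+8=10, value 8+50=58
- A+D: volume 6+5=11, value 19+34=53
- C: volume 8, value 50
- B+D: volume 2+5=7, value 8+34=42
- D: volume 5, value 34
Best: $58.

$58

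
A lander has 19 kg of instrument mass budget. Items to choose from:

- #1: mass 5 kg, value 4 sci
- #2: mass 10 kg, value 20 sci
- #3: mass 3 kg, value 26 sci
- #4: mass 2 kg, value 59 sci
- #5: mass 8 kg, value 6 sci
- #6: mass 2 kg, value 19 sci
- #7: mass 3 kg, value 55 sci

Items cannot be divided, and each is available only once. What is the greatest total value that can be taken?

This is a 0/1 knapsack; check combinations near the capacity.
- #3+#4+#5+#6+#7: mass 3+2+8+2+3=18, value 26+59+6+19+55=165
- #1+#3+#4+#6+#7: mass 5+3+2+2+3=15, value 4+26+59+19+55=163
- #2+#3+#4+#7: mass 10+3+2+3=18, value 20+26+59+55=160
- #3+#4+#6+#7: mass 3+2+2+3=10, value 26+59+19+55=159
Best: 165 sci.

165 sci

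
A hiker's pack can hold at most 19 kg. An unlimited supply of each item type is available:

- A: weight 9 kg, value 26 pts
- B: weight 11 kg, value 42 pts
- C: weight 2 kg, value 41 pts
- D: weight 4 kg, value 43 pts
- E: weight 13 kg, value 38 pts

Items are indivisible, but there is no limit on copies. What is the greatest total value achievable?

Best value-per-unit is C at 41/2, and filling with it alone uses weight 9×2=18. No mix of the others beats 9×41 = 369.

369 pts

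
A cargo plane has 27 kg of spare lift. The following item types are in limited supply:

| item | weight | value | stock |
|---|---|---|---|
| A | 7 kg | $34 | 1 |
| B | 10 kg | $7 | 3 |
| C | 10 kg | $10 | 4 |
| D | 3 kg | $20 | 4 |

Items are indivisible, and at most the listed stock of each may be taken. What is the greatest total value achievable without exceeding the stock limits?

Best selections within weight 27 and stock limits:
- 1×A + 4×D: weight 19, value 114
- 1×A + 1×C + 3×D: weight 26, value 104
- 1×A + 1×B + 3×D: weight 26, value 101
Best: $114.

$114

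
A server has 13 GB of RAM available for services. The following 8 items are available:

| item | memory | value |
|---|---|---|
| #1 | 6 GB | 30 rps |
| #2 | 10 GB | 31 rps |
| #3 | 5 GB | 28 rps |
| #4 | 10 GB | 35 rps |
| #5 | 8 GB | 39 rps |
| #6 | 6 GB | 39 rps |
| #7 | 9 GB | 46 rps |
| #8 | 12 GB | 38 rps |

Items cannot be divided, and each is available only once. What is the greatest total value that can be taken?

69 rps

Check high-value combinations within 13 GB:
- #1+#6: memory 6+6=12, value 30+39=69
- #3+#6: memory 5+6=11, value 28+39=67
- #3+#5: memory 5+8=13, value 28+39=67
Best: 69 rps.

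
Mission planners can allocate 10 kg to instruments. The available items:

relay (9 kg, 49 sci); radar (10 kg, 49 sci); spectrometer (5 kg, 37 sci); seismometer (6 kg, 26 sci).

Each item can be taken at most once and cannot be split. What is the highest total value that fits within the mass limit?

49 sci

This is a 0/1 knapsack; check combinations near the capacity.
- relay: mass 9, value 49
- radar: mass 10, value 49
- spectrometer: mass 5, value 37
- seismometer: mass 6, value 26
Best: 49 sci.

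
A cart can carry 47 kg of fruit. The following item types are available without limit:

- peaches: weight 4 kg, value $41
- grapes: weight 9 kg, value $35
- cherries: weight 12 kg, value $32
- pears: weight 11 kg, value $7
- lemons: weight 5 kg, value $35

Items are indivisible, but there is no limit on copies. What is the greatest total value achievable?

Best value-per-unit is peaches at 41/4, and filling with it alone uses weight 11×4=44. No mix of the others beats 11×41 = 451.

$451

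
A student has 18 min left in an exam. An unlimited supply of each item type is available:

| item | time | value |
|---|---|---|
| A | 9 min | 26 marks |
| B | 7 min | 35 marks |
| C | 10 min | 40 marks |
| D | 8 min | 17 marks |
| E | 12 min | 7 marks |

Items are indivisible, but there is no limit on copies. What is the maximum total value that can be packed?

Best value-per-unit is B at 35/7; filling with it alone gives 2×35 = 70.
Optimal mix: 1×B + 1×C → time 17, value 75.

75 marks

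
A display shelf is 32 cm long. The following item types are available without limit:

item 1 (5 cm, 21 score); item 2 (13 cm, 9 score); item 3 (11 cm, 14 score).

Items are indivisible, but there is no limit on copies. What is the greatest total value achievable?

Best value-per-unit is item 1 at 21/5, and filling with it alone uses length 6×5=30. No mix of the others beats 6×21 = 126.

126 score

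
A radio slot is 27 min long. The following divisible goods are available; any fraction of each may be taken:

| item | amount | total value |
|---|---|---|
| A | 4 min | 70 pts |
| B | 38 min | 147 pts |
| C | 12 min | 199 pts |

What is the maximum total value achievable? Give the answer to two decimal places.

311.55

Take in order of value per unit:
- A (70/4 per unit): all 4 → value 70, running total 70.00
- C (199/12 per unit): all 12 → value 199, running total 269.00
- B (147/38 per unit): 11 of 38 → value 11×147/38 = 42.5526, running total 311.55
Total 311.55.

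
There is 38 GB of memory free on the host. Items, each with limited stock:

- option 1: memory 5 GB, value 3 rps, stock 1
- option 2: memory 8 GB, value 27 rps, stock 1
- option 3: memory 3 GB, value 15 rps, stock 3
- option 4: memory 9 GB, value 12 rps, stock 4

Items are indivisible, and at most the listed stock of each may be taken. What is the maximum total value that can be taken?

96 rps

Top feasible selections:
- 1×option 2 + 3×option 3 + 2×option 4: memory 35, value 96
- 1×option 1 + 1×option 2 + 3×option 3 + 1×option 4: memory 31, value 87
- 1×option 2 + 3×option 3 + 1×option 4: memory 26, value 84
Best: 96 rps.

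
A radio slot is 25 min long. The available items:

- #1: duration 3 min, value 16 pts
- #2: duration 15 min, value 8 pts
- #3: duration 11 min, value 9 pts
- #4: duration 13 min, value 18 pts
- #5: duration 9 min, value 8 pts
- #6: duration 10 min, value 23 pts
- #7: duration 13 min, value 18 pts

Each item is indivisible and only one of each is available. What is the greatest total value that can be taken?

48 pts

Check high-value combinations within 25 min:
- #1+#3+#6: duration 3+11+10=24, value 16+9+23=48
- #1+#5+#6: duration 3+9+10=22, value 16+8+23=47
- #1+#4+#5: duration 3+13+9=25, value 16+18+8=42
- #1+#5+#7: duration 3+9+13=25, value 16+8+18=42
Best: 48 pts.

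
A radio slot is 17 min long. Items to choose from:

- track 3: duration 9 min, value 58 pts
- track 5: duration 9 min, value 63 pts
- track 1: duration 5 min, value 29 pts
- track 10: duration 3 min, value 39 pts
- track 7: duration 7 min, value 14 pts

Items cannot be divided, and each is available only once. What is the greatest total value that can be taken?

This is a 0/1 knapsack; check combinations near the capacity.
- track 5+track 1+track 10: duration 9+5+3=17, value 63+29+39=131
- track 3+track 1+track 10: duration 9+5+3=17, value 58+29+39=126
- track 5+track 10: duration 9+3=12, value 63+39=102
- track 3+track 10: duration 9+3=12, value 58+39=97
- track 5+track 1: duration 9+5=14, value 63+29=92
Best: 131 pts.

131 pts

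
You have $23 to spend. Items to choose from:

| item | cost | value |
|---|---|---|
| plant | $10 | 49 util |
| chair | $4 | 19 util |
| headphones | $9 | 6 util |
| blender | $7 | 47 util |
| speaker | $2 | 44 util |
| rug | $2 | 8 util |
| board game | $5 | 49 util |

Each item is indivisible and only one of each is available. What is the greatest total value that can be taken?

Check high-value combinations within $23:
- plant+chair+speaker+rug+board game: cost 10+4+2+2+5=23, value 49+19+44+8+49=169
- chair+blender+speaker+rug+board game: cost 4+7+2+2+5=20, value 19+47+44+8+49=167
- plant+chair+speaker+board game: cost 10+4+2+5=21, value 49+19+44+49=161
- chair+blender+speaker+board game: cost 4+7+2+5=18, value 19+47+44+49=159
Best: 169 util.

169 util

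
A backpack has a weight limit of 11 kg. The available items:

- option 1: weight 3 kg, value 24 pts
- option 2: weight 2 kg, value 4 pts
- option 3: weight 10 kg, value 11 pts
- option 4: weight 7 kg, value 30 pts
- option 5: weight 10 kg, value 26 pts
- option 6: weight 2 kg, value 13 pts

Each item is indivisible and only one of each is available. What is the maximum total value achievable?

Check high-value combinations within 11 kg:
- option 1+option 4: weight 3+7=10, value 24+30=54
- option 2+option 4+option 6: weight 2+7+2=11, value 4+30+13=47
- option 4+option 6: weight 7+2=9, value 30+13=43
- option 1+option 2+option 6: weight 3+2+2=7, value 24+4+13=41
Best: 54 pts.

54 pts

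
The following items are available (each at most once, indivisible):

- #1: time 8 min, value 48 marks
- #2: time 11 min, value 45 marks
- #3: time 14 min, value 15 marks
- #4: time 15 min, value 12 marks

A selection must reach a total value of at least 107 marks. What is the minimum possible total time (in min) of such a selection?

33

Subsets with value ≥ 107, sorted by total time:
- #1+#2+#3: time 33, value 108
- #1+#2+#3+#4: time 48, value 120
Minimum time: 33 min.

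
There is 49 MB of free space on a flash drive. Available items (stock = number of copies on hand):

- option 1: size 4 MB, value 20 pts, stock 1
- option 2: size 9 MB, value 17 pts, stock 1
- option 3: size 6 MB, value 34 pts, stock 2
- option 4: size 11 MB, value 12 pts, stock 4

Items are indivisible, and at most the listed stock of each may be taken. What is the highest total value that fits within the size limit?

129 pts

Top feasible selections:
- 1×option 1 + 1×option 2 + 2×option 3 + 2×option 4: size 47, value 129
- 1×option 1 + 2×option 3 + 3×option 4: size 49, value 124
- 1×option 1 + 1×option 2 + 2×option 3 + 1×option 4: size 36, value 117
- 1×option 1 + 2×option 3 + 2×option 4: size 38, value 112
Best: 129 pts.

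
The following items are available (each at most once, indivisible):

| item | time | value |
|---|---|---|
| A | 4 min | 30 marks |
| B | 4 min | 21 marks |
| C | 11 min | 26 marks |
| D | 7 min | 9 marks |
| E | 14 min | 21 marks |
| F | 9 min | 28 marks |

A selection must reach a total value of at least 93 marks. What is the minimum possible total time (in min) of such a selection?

Subsets with value ≥ 93, sorted by total time:
- A+B+C+F: time 28, value 105
- A+B+E+F: time 31, value 100
- A+C+D+F: time 31, value 93
- A+B+C+E: time 33, value 98
Minimum time: 28 min.

28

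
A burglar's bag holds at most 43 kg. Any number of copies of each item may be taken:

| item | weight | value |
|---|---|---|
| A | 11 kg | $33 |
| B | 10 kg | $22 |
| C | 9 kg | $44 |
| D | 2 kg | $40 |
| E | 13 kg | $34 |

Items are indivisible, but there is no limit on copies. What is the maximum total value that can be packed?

$840

Best value-per-unit is D at 40/2, and filling with it alone uses weight 21×2=42. No mix of the others beats 21×40 = 840.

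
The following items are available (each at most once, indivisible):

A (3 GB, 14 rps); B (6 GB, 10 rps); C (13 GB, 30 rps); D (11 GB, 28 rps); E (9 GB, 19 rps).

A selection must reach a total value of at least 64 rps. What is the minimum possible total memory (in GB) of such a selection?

27

Subsets with value ≥ 64, sorted by total memory:
- A+C+D: memory 27, value 72
- A+B+D+E: memory 29, value 71
Minimum memory: 27 GB.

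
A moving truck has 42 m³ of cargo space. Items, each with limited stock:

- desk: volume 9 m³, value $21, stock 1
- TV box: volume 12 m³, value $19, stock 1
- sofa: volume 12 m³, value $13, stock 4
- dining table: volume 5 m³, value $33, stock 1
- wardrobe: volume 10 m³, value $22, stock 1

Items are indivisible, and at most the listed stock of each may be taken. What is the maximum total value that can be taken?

$95

Best selections within volume 42 and stock limits:
- 1×desk + 1×TV box + 1×dining table + 1×wardrobe: volume 36, value 95
- 1×desk + 1×sofa + 1×dining table + 1×wardrobe: volume 36, value 89
Best: $95.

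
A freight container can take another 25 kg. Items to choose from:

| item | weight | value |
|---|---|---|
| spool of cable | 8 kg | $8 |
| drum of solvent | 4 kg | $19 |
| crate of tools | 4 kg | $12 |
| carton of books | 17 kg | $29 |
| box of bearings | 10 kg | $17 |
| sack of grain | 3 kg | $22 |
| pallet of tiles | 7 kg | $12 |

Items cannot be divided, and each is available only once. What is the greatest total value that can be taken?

Check high-value combinations within 25 kg:
- drum of solvent+crate of tools+box of bearings+sack of grain: weight 4+4+10+3=21, value 19+12+17+22=70
- drum of solvent+carton of books+sack of grain: weight 4+17+3=24, value 19+29+22=70
- drum of solvent+box of bearings+sack of grain+pallet of tiles: weight 4+10+3+7=24, value 19+17+22+12=70
- spool of cable+drum of solvent+box of bearings+sack of grain: weight 8+4+10+3=25, value 8+19+17+22=66
Best: $70.

$70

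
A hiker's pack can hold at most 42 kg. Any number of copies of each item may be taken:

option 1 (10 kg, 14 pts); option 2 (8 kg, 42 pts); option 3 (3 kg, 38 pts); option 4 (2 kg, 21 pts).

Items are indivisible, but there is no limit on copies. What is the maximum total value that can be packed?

532 pts

Best value-per-unit is option 3 at 38/3, and filling with it alone uses weight 14×3=42. No mix of the others beats 14×38 = 532.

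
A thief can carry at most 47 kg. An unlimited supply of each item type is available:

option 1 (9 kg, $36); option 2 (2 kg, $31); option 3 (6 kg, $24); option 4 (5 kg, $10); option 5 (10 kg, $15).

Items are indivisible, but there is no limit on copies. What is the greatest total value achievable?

Best value-per-unit is option 2 at 31/2, and filling with it alone uses weight 23×2=46. No mix of the others beats 23×31 = 713.

$713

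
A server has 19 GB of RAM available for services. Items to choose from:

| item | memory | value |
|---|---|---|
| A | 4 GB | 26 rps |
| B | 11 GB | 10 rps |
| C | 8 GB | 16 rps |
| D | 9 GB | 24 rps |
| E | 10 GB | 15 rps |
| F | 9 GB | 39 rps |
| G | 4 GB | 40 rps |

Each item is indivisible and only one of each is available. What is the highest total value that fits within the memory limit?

This is a 0/1 knapsack; check combinations near the capacity.
- A+F+G: memory 4+9+4=17, value 26+39+40=105
- A+D+G: memory 4+9+4=17, value 26+24+40=90
- A+C+G: memory 4+8+4=16, value 26+16+40=82
- A+E+G: memory 4+10+4=18, value 26+15+40=81
- F+G: memory 9+4=13, value 39+40=79
Best: 105 rps.

105 rps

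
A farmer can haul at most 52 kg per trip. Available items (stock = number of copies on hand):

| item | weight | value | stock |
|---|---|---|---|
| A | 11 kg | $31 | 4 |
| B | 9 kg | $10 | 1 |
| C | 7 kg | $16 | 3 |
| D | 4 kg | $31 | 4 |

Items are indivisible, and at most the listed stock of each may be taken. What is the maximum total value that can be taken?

$218

Top feasible selections:
- 2×A + 2×C + 4×D: weight 52, value 218
- 3×A + 4×D: weight 49, value 217
Best: $218.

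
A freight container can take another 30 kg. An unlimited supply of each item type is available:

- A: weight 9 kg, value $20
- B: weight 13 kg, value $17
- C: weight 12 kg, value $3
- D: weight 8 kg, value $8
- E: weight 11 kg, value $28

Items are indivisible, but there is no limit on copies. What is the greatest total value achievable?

$68

Best value-per-unit is E at 28/11; filling with it alone gives 2×28 = 56.
Optimal mix: 2×A + 1×E → weight 29, value 68.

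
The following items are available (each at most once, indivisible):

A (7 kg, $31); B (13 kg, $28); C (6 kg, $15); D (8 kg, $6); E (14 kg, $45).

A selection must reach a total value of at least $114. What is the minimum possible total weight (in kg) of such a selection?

40

Subsets with value ≥ 114, sorted by total weight:
- A+B+C+E: weight 40, value 119
- A+B+C+D+E: weight 48, value 125
Minimum weight: 40 kg.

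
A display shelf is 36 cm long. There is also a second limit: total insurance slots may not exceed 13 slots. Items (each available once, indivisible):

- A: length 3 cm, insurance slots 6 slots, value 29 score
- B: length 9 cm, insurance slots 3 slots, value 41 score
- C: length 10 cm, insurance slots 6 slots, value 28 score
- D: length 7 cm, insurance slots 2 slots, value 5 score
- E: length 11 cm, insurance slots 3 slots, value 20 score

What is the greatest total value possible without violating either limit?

90 score

Feasible sets respecting both limits:
- A+B+E: length 23, insurance slots 12, value 90
- B+C+E: length 30, insurance slots 12, value 89
- A+B+D: length 19, insurance slots 11, value 75
- B+C+D: length 26, insurance slots 11, value 74
Best: 90 score.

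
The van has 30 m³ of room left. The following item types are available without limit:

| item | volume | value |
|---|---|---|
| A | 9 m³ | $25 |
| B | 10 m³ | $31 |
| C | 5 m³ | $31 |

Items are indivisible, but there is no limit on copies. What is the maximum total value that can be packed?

$186

Best value-per-unit is C at 31/5, and filling with it alone uses volume 6×5=30. No mix of the others beats 6×31 = 186.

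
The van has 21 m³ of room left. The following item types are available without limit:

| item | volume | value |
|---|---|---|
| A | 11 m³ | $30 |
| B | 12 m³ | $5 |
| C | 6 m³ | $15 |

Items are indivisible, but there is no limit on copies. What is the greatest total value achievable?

Best value-per-unit is A at 30/11; filling with it alone gives 1×30 = 30.
Optimal mix: 1×A + 1×C → volume 17, value 45.

$45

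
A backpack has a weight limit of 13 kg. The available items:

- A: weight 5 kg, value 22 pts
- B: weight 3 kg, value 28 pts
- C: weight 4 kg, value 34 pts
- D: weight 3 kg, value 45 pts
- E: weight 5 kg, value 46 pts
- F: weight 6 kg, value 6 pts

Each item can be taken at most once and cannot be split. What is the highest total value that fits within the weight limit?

Check high-value combinations within 13 kg:
- C+D+E: weight 4+3+5=12, value 34+45+46=125
- B+D+E: weight 3+3+5=11, value 28+45+46=119
- A+D+E: weight 5+3+5=13, value 22+45+46=113
- B+C+E: weight 3+4+5=12, value 28+34+46=108
- B+C+D: weight 3+4+3=10, value 28+34+45=107
Best: 125 pts.

125 pts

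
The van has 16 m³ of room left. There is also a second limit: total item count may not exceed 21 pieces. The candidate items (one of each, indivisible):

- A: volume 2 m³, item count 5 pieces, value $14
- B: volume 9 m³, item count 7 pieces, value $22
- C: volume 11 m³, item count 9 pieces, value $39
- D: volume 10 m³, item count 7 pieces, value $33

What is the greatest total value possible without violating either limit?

$53

Feasible sets respecting both limits:
- A+C: volume 13, item count 14, value 53
- A+D: volume 12, item count 12, value 47
- C: volume 11, item count 9, value 39
Best: $53.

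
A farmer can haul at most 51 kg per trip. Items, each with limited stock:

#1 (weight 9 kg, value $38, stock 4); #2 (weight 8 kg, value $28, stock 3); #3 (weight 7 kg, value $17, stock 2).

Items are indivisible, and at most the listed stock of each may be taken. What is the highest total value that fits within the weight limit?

$198

Best selections within weight 51 and stock limits:
- 3×#1 + 3×#2: weight 51, value 198
- 4×#1 + 1×#2 + 1×#3: weight 51, value 197
- 3×#1 + 2×#2 + 1×#3: weight 50, value 187
Best: $198.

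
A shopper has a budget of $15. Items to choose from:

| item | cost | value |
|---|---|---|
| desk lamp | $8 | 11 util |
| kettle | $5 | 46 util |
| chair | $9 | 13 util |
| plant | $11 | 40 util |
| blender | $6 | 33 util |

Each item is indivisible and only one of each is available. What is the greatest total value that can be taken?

Check high-value combinations within $15:
- kettle+blender: cost 5+6=11, value 46+33=79
- kettle+chair: cost 5+9=14, value 46+13=59
- desk lamp+kettle: cost 8+5=13, value 11+46=57
- kettle: cost 5, value 46
Best: 79 util.

79 util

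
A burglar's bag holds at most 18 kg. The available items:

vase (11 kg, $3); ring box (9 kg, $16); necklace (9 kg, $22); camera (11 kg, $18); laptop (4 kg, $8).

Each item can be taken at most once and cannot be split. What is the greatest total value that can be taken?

$38

Check high-value combinations within 18 kg:
- ring box+necklace: weight 9+9=18, value 16+22=38
- necklace+laptop: weight 9+4=13, value 22+8=30
- camera+laptop: weight 11+4=15, value 18+8=26
Best: $38.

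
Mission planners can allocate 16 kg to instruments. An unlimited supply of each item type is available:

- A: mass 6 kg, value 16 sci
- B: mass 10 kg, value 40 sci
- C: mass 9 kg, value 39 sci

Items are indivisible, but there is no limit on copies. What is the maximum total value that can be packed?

56 sci

Best value-per-unit is C at 39/9; filling with it alone gives 1×39 = 39.
Optimal mix: 1×A + 1×B → mass 16, value 56.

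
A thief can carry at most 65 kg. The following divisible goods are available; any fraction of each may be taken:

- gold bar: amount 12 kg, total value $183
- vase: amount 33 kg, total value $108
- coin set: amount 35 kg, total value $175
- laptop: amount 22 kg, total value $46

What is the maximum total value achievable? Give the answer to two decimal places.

416.91

Take in order of value per unit:
- gold bar (183/12 per unit): all 12 → value 183, running total 183.00
- coin set (175/35 per unit): all 35 → value 175, running total 358.00
- vase (108/33 per unit): 18 of 33 → value 18×108/33 = 58.9091, running total 416.91
Total 416.91.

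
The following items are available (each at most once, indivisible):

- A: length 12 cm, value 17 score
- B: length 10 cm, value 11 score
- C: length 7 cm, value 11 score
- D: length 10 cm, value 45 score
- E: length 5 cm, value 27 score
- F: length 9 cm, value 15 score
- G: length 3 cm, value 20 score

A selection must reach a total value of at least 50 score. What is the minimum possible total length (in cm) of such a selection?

Subsets with value ≥ 50, sorted by total length:
- D+G: length 13, value 65
- D+E: length 15, value 72
- C+E+G: length 15, value 58
Minimum length: 13 cm.

13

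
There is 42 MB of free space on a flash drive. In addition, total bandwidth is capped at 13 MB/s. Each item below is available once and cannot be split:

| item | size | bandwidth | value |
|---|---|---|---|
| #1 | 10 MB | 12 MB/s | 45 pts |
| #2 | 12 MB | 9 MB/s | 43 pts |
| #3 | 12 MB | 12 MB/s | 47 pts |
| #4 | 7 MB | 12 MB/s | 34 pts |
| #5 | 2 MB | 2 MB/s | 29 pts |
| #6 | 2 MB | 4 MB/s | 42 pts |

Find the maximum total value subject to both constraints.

Feasible sets respecting both limits:
- #2+#6: size 14, bandwidth 13, value 85
- #2+#5: size 14, bandwidth 11, value 72
- #5+#6: size 4, bandwidth 6, value 71
- #3: size 12, bandwidth 12, value 47
Best: 85 pts.

85 pts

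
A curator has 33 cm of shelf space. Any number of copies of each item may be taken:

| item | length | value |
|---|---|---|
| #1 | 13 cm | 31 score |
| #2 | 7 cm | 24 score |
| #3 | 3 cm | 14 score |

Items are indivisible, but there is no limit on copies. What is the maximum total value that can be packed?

Best value-per-unit is #3 at 14/3, and filling with it alone uses length 11×3=33. No mix of the others beats 11×14 = 154.

154 score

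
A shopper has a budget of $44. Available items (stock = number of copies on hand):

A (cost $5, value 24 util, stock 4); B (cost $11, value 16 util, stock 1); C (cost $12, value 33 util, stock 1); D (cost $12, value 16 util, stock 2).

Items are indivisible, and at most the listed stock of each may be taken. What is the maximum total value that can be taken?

Top feasible selections:
- 4×A + 1×B + 1×C: cost 43, value 145
- 4×A + 1×C + 1×D: cost 44, value 145
Best: 145 util.

145 util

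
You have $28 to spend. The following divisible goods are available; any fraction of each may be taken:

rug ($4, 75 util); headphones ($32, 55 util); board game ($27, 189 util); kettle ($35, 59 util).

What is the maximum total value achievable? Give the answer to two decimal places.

Take in order of value per unit:
- rug (75/4 per unit): all 4 → value 75, running total 75.00
- board game (189/27 per unit): 24 of 27 → value 24×189/27 = 168.0000, running total 243.00
Total 243.00.

243.00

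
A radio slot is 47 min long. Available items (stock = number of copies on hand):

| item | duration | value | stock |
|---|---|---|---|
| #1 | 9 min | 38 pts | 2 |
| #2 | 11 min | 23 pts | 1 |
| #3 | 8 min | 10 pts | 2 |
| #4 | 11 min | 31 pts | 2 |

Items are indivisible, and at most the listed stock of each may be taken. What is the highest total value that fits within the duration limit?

138 pts

Best selections within duration 47 and stock limits:
- 2×#1 + 2×#4: duration 40, value 138
- 2×#1 + 1×#2 + 1×#4: duration 40, value 130
- 2×#1 + 2×#3 + 1×#4: duration 45, value 127
- 1×#1 + 1×#2 + 2×#4: duration 42, value 123
Best: 138 pts.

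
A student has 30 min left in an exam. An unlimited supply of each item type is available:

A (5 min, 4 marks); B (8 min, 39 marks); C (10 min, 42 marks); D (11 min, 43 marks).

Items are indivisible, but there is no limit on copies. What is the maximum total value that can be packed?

126 marks

Best value-per-unit is B at 39/8; filling with it alone gives 3×39 = 117.
Optimal mix: 3×C → time 30, value 126.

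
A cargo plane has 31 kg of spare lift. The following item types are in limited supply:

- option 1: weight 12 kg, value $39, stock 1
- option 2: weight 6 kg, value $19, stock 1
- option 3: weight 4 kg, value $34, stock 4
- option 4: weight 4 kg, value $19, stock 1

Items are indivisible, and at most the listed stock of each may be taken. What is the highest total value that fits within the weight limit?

$175

Best selections within weight 31 and stock limits:
- 1×option 1 + 4×option 3: weight 28, value 175
- 1×option 2 + 4×option 3 + 1×option 4: weight 26, value 174
Best: $175.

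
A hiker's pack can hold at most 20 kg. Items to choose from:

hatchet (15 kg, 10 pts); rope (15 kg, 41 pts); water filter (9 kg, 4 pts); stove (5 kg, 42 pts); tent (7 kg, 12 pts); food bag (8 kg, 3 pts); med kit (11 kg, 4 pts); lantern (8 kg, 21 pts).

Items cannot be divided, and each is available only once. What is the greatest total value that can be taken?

Check high-value combinations within 20 kg:
- rope+stove: weight 15+5=20, value 41+42=83
- stove+tent+lantern: weight 5+7+8=20, value 42+12+21=75
- stove+lantern: weight 5+8=13, value 42+21=63
- stove+tent+food bag: weight 5+7+8=20, value 42+12+3=57
Best: 83 pts.

83 pts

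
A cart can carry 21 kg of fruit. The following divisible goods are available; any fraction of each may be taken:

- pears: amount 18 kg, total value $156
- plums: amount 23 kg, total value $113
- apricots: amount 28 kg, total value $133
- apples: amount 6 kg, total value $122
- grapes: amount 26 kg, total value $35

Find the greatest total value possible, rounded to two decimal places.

252.00

Take in order of value per unit:
- apples (122/6 per unit): all 6 → value 122, running total 122.00
- pears (156/18 per unit): 15 of 18 → value 15×156/18 = 130.0000, running total 252.00
Total 252.00.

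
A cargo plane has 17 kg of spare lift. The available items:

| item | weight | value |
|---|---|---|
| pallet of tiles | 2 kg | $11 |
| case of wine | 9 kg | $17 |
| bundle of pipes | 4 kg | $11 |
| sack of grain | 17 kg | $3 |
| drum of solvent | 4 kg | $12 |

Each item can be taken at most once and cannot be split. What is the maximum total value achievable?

$40

This is a 0/1 knapsack; check combinations near the capacity.
- pallet of tiles+case of wine+drum of solvent: weight 2+9+4=15, value 11+17+12=40
- case of wine+bundle of pipes+drum of solvent: weight 9+4+4=17, value 17+11+12=40
- pallet of tiles+case of wine+bundle of pipes: weight 2+9+4=15, value 11+17+11=39
- pallet of tiles+bundle of pipes+drum of solvent: weight 2+4+4=10, value 11+11+12=34
Best: $40.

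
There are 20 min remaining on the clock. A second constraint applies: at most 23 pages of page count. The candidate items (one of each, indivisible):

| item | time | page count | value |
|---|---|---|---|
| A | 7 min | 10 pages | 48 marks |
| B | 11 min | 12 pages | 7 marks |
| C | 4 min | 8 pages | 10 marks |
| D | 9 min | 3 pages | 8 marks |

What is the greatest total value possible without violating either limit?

Feasible sets respecting both limits:
- A+C+D: time 20, page count 21, value 66
- A+C: time 11, page count 18, value 58
- A+D: time 16, page count 13, value 56
- A+B: time 18, page count 22, value 55
Best: 66 marks.

66 marks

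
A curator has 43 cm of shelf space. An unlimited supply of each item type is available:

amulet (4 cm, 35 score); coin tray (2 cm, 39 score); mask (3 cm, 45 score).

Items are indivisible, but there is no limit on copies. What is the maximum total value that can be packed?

825 score

Best value-per-unit is coin tray at 39/2; filling with it alone gives 21×39 = 819.
Optimal mix: 20×coin tray + 1×mask → length 43, value 825.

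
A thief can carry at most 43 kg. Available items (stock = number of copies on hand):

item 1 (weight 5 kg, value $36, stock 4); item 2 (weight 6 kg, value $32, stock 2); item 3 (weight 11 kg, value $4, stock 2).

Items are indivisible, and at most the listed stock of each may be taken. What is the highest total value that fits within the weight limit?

Top feasible selections:
- 4×item 1 + 2×item 2 + 1×item 3: weight 43, value 212
- 4×item 1 + 2×item 2: weight 32, value 208
- 4×item 1 + 1×item 2 + 1×item 3: weight 37, value 180
Best: $212.

$212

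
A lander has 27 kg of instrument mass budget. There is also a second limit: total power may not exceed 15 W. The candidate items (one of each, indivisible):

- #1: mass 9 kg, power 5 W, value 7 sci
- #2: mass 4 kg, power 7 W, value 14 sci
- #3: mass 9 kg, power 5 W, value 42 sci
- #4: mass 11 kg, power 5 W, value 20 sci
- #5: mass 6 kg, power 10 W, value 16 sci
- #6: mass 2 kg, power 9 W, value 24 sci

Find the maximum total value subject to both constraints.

66 sci

Feasible sets respecting both limits:
- #3+#6: mass 11, power 14, value 66
- #3+#4: mass 20, power 10, value 62
- #3+#5: mass 15, power 15, value 58
- #2+#3: mass 13, power 12, value 56
Best: 66 sci.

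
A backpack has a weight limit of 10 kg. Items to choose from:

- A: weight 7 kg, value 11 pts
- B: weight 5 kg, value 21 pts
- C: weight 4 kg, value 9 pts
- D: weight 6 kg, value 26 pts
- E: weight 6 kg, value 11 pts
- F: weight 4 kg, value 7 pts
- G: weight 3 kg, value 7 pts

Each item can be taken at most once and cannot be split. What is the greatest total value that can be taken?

35 pts

This is a 0/1 knapsack; check combinations near the capacity.
- C+D: weight 4+6=10, value 9+26=35
- D+G: weight 6+3=9, value 26+7=33
- D+F: weight 6+4=10, value 26+7=33
- B+C: weight 5+4=9, value 21+9=30
- B+G: weight 5+3=8, value 21+7=28
Best: 35 pts.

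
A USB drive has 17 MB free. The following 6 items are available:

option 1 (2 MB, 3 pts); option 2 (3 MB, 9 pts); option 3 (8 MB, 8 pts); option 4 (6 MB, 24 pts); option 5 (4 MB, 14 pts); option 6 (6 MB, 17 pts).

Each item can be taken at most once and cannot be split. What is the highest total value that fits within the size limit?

Check high-value combinations within 17 MB:
- option 4+option 5+option 6: size 6+4+6=16, value 24+14+17=55
- option 1+option 2+option 4+option 6: size 2+3+6+6=17, value 3+9+24+17=53
- option 1+option 2+option 4+option 5: size 2+3+6+4=15, value 3+9+24+14=50
- option 2+option 4+option 6: size 3+6+6=15, value 9+24+17=50
Best: 55 pts.

55 pts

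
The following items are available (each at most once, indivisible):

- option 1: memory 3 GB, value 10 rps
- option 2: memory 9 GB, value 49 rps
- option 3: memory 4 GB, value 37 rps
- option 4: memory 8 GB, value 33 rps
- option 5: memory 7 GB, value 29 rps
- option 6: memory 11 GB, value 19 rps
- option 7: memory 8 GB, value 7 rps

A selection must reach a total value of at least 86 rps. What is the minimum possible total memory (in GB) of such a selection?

13

Subsets with value ≥ 86, sorted by total memory:
- option 2+option 3: memory 13, value 86
- option 1+option 2+option 3: memory 16, value 96
- option 3+option 4+option 5: memory 19, value 99
- option 1+option 2+option 5: memory 19, value 88
Minimum memory: 13 GB.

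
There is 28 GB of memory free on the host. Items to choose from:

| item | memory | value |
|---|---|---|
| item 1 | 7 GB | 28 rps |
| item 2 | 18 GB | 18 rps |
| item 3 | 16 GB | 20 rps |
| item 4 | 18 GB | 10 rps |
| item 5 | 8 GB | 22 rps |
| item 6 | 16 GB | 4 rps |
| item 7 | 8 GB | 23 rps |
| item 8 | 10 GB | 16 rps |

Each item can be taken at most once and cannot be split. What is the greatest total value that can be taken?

Check high-value combinations within 28 GB:
- item 1+item 5+item 7: memory 7+8+8=23, value 28+22+23=73
- item 1+item 7+item 8: memory 7+8+10=25, value 28+23+16=67
- item 1+item 5+item 8: memory 7+8+10=25, value 28+22+16=66
Best: 73 rps.

73 rps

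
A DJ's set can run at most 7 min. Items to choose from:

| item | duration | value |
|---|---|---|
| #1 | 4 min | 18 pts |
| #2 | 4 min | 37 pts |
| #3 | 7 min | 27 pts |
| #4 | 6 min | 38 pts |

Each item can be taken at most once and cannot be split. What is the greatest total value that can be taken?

This is a 0/1 knapsack; check combinations near the capacity.
- #4: duration 6, value 38
- #2: duration 4, value 37
- #3: duration 7, value 27
- #1: duration 4, value 18
Best: 38 pts.

38 pts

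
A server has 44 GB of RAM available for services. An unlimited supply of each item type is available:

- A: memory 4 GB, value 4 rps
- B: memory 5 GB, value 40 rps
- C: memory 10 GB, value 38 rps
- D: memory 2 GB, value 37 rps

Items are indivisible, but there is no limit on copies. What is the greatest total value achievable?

814 rps

Best value-per-unit is D at 37/2, and filling with it alone uses memory 22×2=44. No mix of the others beats 22×37 = 814.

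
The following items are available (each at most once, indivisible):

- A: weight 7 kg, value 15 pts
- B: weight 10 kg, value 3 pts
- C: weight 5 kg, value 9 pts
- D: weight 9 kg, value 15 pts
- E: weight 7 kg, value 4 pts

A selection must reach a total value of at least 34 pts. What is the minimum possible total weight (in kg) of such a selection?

Subsets with value ≥ 34, sorted by total weight:
- A+C+D: weight 21, value 39
- A+D+E: weight 23, value 34
- A+C+D+E: weight 28, value 43
- A+B+C+D: weight 31, value 42
Minimum weight: 21 kg.

21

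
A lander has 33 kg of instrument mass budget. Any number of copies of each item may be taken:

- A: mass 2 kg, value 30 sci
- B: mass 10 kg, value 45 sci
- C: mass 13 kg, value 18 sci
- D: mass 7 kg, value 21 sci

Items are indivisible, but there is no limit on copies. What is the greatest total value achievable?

Best value-per-unit is A at 30/2, and filling with it alone uses mass 16×2=32. No mix of the others beats 16×30 = 480.

480 sci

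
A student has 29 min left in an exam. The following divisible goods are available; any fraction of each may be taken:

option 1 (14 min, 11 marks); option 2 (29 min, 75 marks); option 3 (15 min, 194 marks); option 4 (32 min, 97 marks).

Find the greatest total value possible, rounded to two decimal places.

Take in order of value per unit:
- option 3 (194/15 per unit): all 15 → value 194, running total 194.00
- option 4 (97/32 per unit): 14 of 32 → value 14×97/32 = 42.4375, running total 236.44
Total 236.44.

236.44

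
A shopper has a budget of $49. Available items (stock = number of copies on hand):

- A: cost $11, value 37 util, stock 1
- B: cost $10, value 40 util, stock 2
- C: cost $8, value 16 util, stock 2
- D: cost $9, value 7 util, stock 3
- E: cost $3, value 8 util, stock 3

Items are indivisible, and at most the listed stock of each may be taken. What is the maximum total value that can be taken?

157 util

Best selections within cost 49 and stock limits:
- 1×A + 2×B + 1×C + 3×E: cost 48, value 157
- 1×A + 2×B + 1×C + 2×E: cost 45, value 149
Best: 157 util.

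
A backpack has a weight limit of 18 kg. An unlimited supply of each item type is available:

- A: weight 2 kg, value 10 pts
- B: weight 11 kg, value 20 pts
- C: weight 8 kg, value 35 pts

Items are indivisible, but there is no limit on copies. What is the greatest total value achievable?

Best value-per-unit is A at 10/2, and filling with it alone uses weight 9×2=18. No mix of the others beats 9×10 = 90.

90 pts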